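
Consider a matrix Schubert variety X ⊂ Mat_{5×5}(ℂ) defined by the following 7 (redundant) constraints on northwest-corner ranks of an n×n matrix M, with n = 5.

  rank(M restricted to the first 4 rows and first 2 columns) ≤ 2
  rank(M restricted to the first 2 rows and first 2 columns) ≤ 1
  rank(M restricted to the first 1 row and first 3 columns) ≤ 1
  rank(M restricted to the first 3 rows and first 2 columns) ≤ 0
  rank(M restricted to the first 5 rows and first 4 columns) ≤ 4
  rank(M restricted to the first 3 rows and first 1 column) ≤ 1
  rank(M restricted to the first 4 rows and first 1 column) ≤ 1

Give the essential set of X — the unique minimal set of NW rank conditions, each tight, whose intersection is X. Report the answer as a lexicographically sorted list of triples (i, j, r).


The tightest implied rank at each (i,j), from the 7 conditions:

  i=1: 0 | 0 | 1 | 1 | 1
  i=2: 0 | 0 | 1 | 2 | 2
  i=3: 0 | 0 | 1 | 2 | 3
  i=4: 1 | 1 | 2 | 3 | 4
  i=5: 1 | 2 | 3 | 4 | 5

giving w = (3, 4, 5, 1, 2) via Δ²R.

Fulton essential set (1 of the 6 Rothe cells):

[(3, 2, 0)]


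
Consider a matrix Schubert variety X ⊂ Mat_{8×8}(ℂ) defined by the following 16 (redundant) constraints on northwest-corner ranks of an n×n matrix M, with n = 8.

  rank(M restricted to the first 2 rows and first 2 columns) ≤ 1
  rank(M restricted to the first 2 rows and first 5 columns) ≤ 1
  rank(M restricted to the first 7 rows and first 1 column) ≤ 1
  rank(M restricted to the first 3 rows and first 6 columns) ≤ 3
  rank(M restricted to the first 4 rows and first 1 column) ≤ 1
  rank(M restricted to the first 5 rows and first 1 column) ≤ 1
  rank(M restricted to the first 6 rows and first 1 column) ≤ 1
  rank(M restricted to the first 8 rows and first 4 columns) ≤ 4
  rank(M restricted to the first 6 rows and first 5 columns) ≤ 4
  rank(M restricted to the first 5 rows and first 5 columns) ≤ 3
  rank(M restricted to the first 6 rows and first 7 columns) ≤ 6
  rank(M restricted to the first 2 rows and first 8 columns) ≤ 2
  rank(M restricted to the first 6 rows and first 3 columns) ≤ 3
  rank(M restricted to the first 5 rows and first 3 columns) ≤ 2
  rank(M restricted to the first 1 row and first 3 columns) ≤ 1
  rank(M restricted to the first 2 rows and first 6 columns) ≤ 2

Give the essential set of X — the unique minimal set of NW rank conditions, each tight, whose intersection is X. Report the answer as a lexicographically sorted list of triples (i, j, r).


Propagating the 16 rank bounds to every northwest block:

  row 1: 1 | 1 | 1 | 1 | 1 | 1 | 1 | 1
  row 2: 1 | 1 | 1 | 1 | 1 | 2 | 2 | 2
  row 3: 1 | 2 | 2 | 2 | 2 | 3 | 3 | 3
  row 4: 1 | 2 | 2 | 3 | 3 | 4 | 4 | 4
  row 5: 1 | 2 | 2 | 3 | 3 | 4 | 5 | 5
  row 6: 1 | 2 | 3 | 4 | 4 | 5 | 6 | 6
  row 7: 1 | 2 | 3 | 4 | 5 | 6 | 7 | 7
  row 8: 1 | 2 | 3 | 4 | 5 | 6 | 7 | 8

so w = (1, 6, 2, 4, 7, 3, 5, 8).

|D(w)|=7, |Ess(w)|=3:

[(2, 5, 1), (5, 3, 2), (5, 5, 3)]


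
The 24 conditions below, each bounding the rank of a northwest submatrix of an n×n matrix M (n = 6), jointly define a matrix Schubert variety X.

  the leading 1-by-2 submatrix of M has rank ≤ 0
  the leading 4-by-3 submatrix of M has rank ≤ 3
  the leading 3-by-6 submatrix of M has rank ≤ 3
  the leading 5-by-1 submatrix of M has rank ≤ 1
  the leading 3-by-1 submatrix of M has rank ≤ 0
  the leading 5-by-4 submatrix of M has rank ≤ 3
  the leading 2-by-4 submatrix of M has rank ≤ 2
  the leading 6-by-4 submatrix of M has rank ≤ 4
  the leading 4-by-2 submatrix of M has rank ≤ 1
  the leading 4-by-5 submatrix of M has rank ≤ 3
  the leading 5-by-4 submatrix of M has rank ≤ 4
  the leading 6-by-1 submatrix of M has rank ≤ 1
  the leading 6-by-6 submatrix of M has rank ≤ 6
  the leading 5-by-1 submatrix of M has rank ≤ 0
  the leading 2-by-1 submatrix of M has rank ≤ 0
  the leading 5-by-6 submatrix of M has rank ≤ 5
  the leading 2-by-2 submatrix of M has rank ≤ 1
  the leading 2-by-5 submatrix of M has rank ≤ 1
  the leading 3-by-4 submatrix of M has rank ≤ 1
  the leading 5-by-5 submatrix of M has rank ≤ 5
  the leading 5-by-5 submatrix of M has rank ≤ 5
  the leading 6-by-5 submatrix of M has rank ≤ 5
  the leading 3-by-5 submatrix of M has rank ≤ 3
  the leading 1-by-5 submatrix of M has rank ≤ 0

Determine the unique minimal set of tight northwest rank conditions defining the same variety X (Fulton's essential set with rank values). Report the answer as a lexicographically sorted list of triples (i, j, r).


The tightest implied rank at each (i,j), from the 24 conditions:

  R[1]: 0  0  0  0  0  1
  R[2]: 0  1  1  1  1  2
  R[3]: 0  1  1  1  2  3
  R[4]: 0  1  2  2  3  4
  R[5]: 0  1  2  3  4  5
  R[6]: 1  2  3  4  5  6

second differences of R give the permutation w = (6, 2, 5, 3, 4, 1).

|D(w)|=11, |Ess(w)|=3:

[(1, 5, 0), (3, 4, 1), (5, 1, 0)]


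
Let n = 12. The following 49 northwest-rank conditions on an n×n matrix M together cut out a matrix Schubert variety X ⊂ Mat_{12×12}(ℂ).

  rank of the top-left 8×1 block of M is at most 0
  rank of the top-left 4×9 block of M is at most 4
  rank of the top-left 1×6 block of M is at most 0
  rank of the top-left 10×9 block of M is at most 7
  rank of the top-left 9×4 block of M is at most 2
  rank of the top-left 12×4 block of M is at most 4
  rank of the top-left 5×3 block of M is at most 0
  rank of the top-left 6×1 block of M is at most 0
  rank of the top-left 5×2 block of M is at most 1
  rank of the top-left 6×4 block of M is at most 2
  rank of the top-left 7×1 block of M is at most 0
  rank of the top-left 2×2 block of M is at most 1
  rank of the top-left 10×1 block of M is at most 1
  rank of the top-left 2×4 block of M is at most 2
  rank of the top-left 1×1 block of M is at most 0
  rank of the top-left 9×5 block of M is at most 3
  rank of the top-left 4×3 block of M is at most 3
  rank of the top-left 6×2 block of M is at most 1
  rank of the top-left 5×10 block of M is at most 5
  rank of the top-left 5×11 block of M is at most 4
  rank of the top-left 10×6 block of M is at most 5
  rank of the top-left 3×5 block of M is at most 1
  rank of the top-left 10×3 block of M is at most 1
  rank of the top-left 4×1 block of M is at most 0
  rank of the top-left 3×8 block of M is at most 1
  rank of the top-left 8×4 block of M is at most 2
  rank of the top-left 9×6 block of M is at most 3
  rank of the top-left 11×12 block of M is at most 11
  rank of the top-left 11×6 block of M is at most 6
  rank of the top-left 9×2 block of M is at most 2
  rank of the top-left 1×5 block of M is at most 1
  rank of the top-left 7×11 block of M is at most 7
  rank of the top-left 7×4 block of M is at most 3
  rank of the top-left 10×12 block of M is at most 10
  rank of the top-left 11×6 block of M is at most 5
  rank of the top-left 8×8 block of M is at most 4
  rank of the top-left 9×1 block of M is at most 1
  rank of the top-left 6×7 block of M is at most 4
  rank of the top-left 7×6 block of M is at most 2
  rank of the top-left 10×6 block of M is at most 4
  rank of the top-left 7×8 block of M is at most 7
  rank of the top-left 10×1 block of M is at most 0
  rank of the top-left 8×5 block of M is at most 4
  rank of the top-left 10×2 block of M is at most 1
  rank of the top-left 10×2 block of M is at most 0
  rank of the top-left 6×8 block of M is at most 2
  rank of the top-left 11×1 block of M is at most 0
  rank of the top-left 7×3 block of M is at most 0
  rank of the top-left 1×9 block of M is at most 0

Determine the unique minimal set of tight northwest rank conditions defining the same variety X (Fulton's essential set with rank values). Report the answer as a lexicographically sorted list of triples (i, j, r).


Computing R[i][j] = min implied NW-rank bound (n=12, 49 conditions):

  0 | 0 | 0 | 0 | 0 | 0 | 0 | 0 | 0 | 1 | 1 | 1
  0 | 0 | 0 | 1 | 1 | 1 | 1 | 1 | 1 | 2 | 2 | 2
  0 | 0 | 0 | 1 | 1 | 1 | 1 | 1 | 2 | 3 | 3 | 3
  0 | 0 | 0 | 1 | 2 | 2 | 2 | 2 | 3 | 4 | 4 | 4
  0 | 0 | 0 | 1 | 2 | 2 | 2 | 2 | 3 | 4 | 4 | 5
  0 | 0 | 0 | 1 | 2 | 2 | 2 | 2 | 3 | 4 | 5 | 6
  0 | 0 | 0 | 1 | 2 | 2 | 3 | 3 | 4 | 5 | 6 | 7
  0 | 0 | 1 | 2 | 3 | 3 | 4 | 4 | 5 | 6 | 7 | 8
  0 | 0 | 1 | 2 | 3 | 3 | 4 | 5 | 6 | 7 | 8 | 9
  0 | 0 | 1 | 2 | 3 | 4 | 5 | 6 | 7 | 8 | 9 | 10
  0 | 1 | 2 | 3 | 4 | 5 | 6 | 7 | 8 | 9 | 10 | 11
  1 | 2 | 3 | 4 | 5 | 6 | 7 | 8 | 9 | 10 | 11 | 12

reading off 1-entries of Δ²R: w = (10, 4, 9, 5, 12, 11, 7, 3, 8, 6, 2, 1).

|D(w)|=47, |Ess(w)|=9:

[(1, 9, 0), (3, 8, 1), (5, 11, 4), (6, 8, 2), (7, 3, 0), (7, 6, 2), (9, 6, 3), (10, 2, 0), (11, 1, 0)]


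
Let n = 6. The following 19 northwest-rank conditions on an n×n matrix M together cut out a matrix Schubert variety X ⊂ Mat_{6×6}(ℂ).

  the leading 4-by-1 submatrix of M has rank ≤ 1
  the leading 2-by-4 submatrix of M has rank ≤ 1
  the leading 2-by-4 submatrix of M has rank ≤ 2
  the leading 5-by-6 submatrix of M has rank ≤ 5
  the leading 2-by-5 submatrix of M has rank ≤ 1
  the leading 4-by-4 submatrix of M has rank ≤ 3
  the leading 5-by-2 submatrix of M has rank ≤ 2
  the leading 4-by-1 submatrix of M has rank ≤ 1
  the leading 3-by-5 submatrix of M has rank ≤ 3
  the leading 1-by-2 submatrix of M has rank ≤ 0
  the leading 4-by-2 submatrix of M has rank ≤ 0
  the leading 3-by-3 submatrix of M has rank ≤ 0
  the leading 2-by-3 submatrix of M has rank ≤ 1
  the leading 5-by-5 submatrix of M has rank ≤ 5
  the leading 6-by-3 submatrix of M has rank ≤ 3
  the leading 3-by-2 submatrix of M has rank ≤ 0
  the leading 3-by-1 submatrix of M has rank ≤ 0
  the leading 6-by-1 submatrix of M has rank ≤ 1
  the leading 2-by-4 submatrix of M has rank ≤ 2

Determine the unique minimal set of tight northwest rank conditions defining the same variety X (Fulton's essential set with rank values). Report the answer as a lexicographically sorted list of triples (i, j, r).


Computing R[i][j] = min implied NW-rank bound (n=6, 19 conditions):

  i=1: 0  0  0  1  1  1
  i=2: 0  0  0  1  1  2
  i=3: 0  0  0  1  2  3
  i=4: 0  0  1  2  3  4
  i=5: 1  1  2  3  4  5
  i=6: 1  2  3  4  5  6

giving w = (4, 6, 5, 3, 1, 2) via Δ²R.

D(w) has 12 cells with 3 SE-corners; essential set:

[(2, 5, 1), (3, 3, 0), (4, 2, 0)]


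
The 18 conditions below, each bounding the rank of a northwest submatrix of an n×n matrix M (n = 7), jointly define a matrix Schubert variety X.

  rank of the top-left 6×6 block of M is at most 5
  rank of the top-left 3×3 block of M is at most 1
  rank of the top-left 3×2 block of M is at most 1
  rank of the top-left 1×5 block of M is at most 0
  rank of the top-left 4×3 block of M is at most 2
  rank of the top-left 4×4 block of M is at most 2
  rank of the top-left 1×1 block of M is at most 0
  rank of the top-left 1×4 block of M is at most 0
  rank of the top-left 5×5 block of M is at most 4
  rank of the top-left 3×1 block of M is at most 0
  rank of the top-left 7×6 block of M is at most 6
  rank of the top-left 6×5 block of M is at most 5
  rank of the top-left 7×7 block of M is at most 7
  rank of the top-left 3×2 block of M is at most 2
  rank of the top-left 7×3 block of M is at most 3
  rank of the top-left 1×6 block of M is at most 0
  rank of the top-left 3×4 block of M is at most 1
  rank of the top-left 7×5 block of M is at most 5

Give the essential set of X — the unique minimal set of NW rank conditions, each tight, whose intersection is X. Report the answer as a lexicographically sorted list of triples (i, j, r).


Propagating the 18 rank bounds to every northwest block:

  row 1: 0, 0, 0, 0, 0, 0, 1
  row 2: 0, 1, 1, 1, 1, 1, 2
  row 3: 0, 1, 1, 1, 2, 2, 3
  row 4: 1, 2, 2, 2, 3, 3, 4
  row 5: 1, 2, 3, 3, 4, 4, 5
  row 6: 1, 2, 3, 4, 5, 5, 6
  row 7: 1, 2, 3, 4, 5, 6, 7

so w = (7, 2, 5, 1, 3, 4, 6).

Rothe diagram D(w) (10 cells), 3 SE-corners (essential conditions):

[(1, 6, 0), (3, 1, 0), (3, 4, 1)]


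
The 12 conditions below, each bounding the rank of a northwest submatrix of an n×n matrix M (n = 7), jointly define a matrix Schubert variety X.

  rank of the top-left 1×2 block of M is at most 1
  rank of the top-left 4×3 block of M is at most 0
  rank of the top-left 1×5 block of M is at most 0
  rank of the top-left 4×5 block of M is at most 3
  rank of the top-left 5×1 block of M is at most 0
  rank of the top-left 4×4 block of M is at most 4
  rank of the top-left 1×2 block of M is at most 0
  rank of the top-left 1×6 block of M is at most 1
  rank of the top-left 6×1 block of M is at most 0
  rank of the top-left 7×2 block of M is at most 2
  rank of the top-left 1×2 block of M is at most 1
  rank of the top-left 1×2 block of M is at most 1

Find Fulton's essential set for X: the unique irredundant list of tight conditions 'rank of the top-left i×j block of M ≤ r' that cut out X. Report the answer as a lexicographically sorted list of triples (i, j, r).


Recovering R(i,j) via the rank-extension bound from the 12 conditions:

  i=1: 0  0  0  0  0  1  1
  i=2: 0  0  0  1  1  2  2
  i=3: 0  0  0  1  2  3  3
  i=4: 0  0  0  1  2  3  4
  i=5: 0  1  1  2  3  4  5
  i=6: 0  1  2  3  4  5  6
  i=7: 1  2  3  4  5  6  7

so w = (6, 4, 5, 7, 2, 3, 1).

D(w) has 16 cells with 3 SE-corners; essential set:

[(1, 5, 0), (4, 3, 0), (6, 1, 0)]


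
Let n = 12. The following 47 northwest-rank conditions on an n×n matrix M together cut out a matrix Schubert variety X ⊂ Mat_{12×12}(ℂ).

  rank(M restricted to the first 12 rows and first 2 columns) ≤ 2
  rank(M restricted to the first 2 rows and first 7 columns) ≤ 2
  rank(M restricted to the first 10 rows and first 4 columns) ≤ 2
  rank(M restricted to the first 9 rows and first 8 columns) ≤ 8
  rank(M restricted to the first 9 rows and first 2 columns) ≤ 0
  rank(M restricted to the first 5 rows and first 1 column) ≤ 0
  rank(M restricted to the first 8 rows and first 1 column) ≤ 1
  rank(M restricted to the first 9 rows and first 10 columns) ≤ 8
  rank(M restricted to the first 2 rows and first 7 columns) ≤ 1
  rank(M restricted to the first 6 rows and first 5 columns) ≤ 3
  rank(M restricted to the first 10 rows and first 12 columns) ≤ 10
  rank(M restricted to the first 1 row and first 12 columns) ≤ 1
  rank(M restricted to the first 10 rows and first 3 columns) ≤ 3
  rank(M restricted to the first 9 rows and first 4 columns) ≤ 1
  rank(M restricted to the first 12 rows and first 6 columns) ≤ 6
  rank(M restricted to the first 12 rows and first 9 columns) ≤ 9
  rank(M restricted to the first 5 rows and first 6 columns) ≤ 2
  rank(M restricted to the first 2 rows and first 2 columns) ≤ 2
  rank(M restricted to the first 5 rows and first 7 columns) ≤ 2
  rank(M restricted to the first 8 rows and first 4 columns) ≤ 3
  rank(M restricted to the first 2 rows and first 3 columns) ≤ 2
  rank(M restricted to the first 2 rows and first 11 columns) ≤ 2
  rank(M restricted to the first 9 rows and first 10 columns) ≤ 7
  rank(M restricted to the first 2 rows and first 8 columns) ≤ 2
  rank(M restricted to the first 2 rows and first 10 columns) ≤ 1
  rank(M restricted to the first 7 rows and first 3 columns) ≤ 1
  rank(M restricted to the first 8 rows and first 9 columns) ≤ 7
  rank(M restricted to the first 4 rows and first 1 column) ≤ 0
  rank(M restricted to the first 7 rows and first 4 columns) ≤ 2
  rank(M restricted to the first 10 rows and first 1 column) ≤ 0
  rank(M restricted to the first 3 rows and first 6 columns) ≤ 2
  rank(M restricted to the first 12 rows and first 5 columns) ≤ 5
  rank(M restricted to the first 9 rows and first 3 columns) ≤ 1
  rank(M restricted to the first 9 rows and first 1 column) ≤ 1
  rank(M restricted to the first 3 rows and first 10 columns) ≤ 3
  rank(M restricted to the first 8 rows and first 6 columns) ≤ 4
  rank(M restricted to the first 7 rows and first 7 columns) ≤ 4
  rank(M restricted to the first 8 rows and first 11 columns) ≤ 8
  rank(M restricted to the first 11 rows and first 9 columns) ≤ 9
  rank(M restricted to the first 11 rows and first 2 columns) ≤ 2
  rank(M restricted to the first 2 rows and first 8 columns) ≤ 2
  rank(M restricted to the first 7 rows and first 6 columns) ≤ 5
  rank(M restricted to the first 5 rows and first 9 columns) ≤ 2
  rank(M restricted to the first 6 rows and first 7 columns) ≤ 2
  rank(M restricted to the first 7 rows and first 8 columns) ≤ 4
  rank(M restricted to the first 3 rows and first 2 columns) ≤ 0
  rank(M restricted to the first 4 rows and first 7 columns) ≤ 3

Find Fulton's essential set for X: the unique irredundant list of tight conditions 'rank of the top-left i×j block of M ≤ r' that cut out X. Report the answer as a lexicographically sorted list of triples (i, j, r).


The tightest implied rank at each (i,j), from the 47 conditions:

  R[1]: 0 | 0 | 1 | 1 | 1 | 1 | 1 | 1 | 1 | 1 | 1 | 1
  R[2]: 0 | 0 | 1 | 1 | 1 | 1 | 1 | 1 | 1 | 1 | 2 | 2
  R[3]: 0 | 0 | 1 | 1 | 2 | 2 | 2 | 2 | 2 | 2 | 3 | 3
  R[4]: 0 | 0 | 1 | 1 | 2 | 2 | 2 | 2 | 2 | 3 | 4 | 4
  R[5]: 0 | 0 | 1 | 1 | 2 | 2 | 2 | 2 | 2 | 3 | 4 | 5
  R[6]: 0 | 0 | 1 | 1 | 2 | 2 | 2 | 3 | 3 | 4 | 5 | 6
  R[7]: 0 | 0 | 1 | 1 | 2 | 3 | 3 | 4 | 4 | 5 | 6 | 7
  R[8]: 0 | 0 | 1 | 1 | 2 | 3 | 4 | 5 | 5 | 6 | 7 | 8
  R[9]: 0 | 0 | 1 | 1 | 2 | 3 | 4 | 5 | 6 | 7 | 8 | 9
  R[10]: 0 | 1 | 2 | 2 | 3 | 4 | 5 | 6 | 7 | 8 | 9 | 10
  R[11]: 1 | 2 | 3 | 3 | 4 | 5 | 6 | 7 | 8 | 9 | 10 | 11
  R[12]: 1 | 2 | 3 | 4 | 5 | 6 | 7 | 8 | 9 | 10 | 11 | 12

reading off 1-entries of Δ²R: w = (3, 11, 5, 10, 12, 8, 6, 7, 9, 2, 1, 4).

6 SE-corners of the 43-cell Rothe diagram give Ess(w):

[(2, 10, 1), (5, 9, 2), (6, 7, 2), (9, 2, 0), (9, 4, 1), (10, 1, 0)]


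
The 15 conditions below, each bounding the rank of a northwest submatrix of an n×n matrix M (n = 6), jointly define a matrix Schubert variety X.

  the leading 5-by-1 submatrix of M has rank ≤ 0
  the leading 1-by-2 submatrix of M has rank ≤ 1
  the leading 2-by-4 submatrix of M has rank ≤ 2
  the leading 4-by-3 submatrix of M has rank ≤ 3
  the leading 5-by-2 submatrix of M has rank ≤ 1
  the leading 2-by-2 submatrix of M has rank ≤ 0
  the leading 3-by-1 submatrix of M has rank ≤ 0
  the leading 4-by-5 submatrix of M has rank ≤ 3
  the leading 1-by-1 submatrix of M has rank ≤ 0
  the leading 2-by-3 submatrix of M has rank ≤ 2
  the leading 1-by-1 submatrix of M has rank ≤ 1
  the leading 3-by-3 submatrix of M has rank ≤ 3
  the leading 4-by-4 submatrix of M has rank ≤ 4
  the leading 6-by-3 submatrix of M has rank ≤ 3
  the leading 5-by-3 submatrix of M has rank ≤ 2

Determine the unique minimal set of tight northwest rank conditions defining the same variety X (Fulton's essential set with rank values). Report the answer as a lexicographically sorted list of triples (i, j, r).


Rank table r_w(6×6) implied by the 15 constraints:

  row 1: 0, 0, 1, 1, 1, 1
  row 2: 0, 0, 1, 2, 2, 2
  row 3: 0, 1, 2, 3, 3, 3
  row 4: 0, 1, 2, 3, 3, 4
  row 5: 0, 1, 2, 3, 4, 5
  row 6: 1, 2, 3, 4, 5, 6

so w = (3, 4, 2, 6, 5, 1).

3 SE-corners of the 8-cell Rothe diagram give Ess(w):

[(2, 2, 0), (4, 5, 3), (5, 1, 0)]


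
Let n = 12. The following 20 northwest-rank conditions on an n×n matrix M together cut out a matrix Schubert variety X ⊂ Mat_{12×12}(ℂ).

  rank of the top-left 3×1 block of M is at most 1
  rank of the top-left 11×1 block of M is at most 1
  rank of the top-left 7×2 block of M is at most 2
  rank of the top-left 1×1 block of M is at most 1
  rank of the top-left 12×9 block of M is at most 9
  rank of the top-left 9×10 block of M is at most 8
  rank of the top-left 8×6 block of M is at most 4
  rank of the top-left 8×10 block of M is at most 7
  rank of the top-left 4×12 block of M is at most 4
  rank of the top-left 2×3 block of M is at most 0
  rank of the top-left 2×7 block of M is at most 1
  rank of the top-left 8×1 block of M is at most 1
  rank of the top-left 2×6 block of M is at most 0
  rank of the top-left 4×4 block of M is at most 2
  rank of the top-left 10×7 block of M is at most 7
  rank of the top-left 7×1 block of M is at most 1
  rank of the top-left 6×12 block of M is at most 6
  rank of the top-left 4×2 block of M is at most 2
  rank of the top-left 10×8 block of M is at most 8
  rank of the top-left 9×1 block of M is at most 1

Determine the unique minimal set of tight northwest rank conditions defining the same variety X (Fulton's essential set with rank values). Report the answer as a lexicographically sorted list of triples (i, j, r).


Propagating the 20 rank bounds to every northwest block:

  0, 0, 0, 0, 0, 0, 1, 1, 1, 1, 1, 1
  0, 0, 0, 0, 0, 0, 1, 2, 2, 2, 2, 2
  1, 1, 1, 1, 1, 1, 2, 3, 3, 3, 3, 3
  1, 2, 2, 2, 2, 2, 3, 4, 4, 4, 4, 4
  1, 2, 3, 3, 3, 3, 4, 5, 5, 5, 5, 5
  1, 2, 3, 4, 4, 4, 5, 6, 6, 6, 6, 6
  1, 2, 3, 4, 4, 4, 5, 6, 7, 7, 7, 7
  1, 2, 3, 4, 4, 4, 5, 6, 7, 7, 8, 8
  1, 2, 3, 4, 5, 5, 6, 7, 8, 8, 9, 9
  1, 2, 3, 4, 5, 6, 7, 8, 9, 9, 10, 10
  1, 2, 3, 4, 5, 6, 7, 8, 9, 10, 11, 11
  1, 2, 3, 4, 5, 6, 7, 8, 9, 10, 11, 12

the unique w with this rank table is (7, 8, 1, 2, 3, 4, 9, 11, 5, 6, 10, 12).

D(w) has 17 cells with 3 SE-corners; essential set:

[(2, 6, 0), (8, 6, 4), (8, 10, 7)]


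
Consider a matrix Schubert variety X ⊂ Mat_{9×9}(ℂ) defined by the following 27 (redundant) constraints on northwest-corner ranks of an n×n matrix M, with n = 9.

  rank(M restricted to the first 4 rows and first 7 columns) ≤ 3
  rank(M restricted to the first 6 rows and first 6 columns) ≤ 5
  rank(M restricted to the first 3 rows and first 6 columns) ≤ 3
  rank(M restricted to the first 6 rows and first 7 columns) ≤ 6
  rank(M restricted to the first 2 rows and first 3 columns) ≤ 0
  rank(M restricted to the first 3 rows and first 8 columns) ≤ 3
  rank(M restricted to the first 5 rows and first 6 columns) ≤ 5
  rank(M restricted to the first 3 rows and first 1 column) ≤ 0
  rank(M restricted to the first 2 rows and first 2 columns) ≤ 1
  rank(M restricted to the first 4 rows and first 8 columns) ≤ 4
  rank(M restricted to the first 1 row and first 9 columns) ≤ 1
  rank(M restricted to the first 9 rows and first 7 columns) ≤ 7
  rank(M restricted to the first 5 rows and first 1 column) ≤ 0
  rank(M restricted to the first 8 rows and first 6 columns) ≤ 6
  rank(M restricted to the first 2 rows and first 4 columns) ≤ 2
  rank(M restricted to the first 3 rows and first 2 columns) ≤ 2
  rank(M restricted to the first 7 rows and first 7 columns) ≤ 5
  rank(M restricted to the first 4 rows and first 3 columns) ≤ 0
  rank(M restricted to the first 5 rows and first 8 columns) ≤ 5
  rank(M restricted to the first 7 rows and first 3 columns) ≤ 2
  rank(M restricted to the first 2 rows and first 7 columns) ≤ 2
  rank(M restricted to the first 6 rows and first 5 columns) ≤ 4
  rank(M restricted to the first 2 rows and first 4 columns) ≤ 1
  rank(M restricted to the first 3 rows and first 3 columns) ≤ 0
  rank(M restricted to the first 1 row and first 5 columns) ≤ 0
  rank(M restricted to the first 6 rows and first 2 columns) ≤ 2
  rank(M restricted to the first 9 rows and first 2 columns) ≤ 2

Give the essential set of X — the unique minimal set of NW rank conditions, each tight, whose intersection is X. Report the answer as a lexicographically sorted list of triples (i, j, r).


Propagating the 27 rank bounds to every northwest block:

  R[1]: 0 | 0 | 0 | 0 | 0 | 1 | 1 | 1 | 1
  R[2]: 0 | 0 | 0 | 1 | 1 | 2 | 2 | 2 | 2
  R[3]: 0 | 0 | 0 | 1 | 2 | 3 | 3 | 3 | 3
  R[4]: 0 | 0 | 0 | 1 | 2 | 3 | 3 | 4 | 4
  R[5]: 0 | 1 | 1 | 2 | 3 | 4 | 4 | 5 | 5
  R[6]: 1 | 2 | 2 | 3 | 4 | 5 | 5 | 6 | 6
  R[7]: 1 | 2 | 2 | 3 | 4 | 5 | 5 | 6 | 7
  R[8]: 1 | 2 | 3 | 4 | 5 | 6 | 6 | 7 | 8
  R[9]: 1 | 2 | 3 | 4 | 5 | 6 | 7 | 8 | 9

the unique w with this rank table is (6, 4, 5, 8, 2, 1, 9, 3, 7).

6 SE-corners of the 18-cell Rothe diagram give Ess(w):

[(1, 5, 0), (4, 3, 0), (4, 7, 3), (5, 1, 0), (7, 3, 2), (7, 7, 5)]


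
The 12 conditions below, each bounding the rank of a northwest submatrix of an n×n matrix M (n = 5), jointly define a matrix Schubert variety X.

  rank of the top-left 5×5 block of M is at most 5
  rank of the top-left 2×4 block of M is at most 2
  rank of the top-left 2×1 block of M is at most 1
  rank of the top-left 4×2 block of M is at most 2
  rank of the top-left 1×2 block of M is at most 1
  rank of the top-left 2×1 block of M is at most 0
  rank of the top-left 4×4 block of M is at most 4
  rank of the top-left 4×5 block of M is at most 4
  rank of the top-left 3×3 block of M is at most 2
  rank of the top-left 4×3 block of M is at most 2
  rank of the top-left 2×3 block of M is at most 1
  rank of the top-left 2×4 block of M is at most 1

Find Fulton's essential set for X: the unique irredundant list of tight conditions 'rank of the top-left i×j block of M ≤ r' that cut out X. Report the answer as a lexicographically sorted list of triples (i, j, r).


Computing R[i][j] = min implied NW-rank bound (n=5, 12 conditions):

  0  1  1  1  1
  0  1  1  1  2
  1  2  2  2  3
  1  2  2  3  4
  1  2  3  4  5

the unique w with this rank table is (2, 5, 1, 4, 3).

ℓ(w)=5; the 3 essential cells (i,j,r):

[(2, 1, 0), (2, 4, 1), (4, 3, 2)]


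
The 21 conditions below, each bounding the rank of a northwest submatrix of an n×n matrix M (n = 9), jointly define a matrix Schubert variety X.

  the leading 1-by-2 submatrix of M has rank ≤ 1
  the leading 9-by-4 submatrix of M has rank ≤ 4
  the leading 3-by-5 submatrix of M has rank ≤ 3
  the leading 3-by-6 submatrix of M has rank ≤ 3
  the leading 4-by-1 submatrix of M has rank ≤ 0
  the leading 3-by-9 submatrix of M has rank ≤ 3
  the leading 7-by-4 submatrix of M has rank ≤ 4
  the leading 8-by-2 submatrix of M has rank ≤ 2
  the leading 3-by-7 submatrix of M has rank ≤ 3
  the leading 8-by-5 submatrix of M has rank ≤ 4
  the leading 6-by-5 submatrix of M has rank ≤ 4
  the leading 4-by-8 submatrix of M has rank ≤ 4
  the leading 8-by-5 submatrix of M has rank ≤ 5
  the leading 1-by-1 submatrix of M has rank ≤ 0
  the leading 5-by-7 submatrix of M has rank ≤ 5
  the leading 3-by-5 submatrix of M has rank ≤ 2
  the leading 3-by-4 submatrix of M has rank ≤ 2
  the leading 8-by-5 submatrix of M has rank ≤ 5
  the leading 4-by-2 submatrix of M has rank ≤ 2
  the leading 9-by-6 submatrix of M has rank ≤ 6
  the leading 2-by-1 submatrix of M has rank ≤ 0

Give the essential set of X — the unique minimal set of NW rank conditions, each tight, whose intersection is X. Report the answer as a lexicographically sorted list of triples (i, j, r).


The tightest implied rank at each (i,j), from the 21 conditions:

  R[1]: 0  1  1  1  1  1  1  1  1
  R[2]: 0  1  2  2  2  2  2  2  2
  R[3]: 0  1  2  2  2  3  3  3  3
  R[4]: 0  1  2  3  3  4  4  4  4
  R[5]: 1  2  3  4  4  5  5  5  5
  R[6]: 1  2  3  4  4  5  6  6  6
  R[7]: 1  2  3  4  4  5  6  7  7
  R[8]: 1  2  3  4  4  5  6  7  8
  R[9]: 1  2  3  4  5  6  7  8  9

second differences of R give the permutation w = (2, 3, 6, 4, 1, 7, 8, 9, 5).

Fulton essential set (3 of the 9 Rothe cells):

[(3, 5, 2), (4, 1, 0), (8, 5, 4)]


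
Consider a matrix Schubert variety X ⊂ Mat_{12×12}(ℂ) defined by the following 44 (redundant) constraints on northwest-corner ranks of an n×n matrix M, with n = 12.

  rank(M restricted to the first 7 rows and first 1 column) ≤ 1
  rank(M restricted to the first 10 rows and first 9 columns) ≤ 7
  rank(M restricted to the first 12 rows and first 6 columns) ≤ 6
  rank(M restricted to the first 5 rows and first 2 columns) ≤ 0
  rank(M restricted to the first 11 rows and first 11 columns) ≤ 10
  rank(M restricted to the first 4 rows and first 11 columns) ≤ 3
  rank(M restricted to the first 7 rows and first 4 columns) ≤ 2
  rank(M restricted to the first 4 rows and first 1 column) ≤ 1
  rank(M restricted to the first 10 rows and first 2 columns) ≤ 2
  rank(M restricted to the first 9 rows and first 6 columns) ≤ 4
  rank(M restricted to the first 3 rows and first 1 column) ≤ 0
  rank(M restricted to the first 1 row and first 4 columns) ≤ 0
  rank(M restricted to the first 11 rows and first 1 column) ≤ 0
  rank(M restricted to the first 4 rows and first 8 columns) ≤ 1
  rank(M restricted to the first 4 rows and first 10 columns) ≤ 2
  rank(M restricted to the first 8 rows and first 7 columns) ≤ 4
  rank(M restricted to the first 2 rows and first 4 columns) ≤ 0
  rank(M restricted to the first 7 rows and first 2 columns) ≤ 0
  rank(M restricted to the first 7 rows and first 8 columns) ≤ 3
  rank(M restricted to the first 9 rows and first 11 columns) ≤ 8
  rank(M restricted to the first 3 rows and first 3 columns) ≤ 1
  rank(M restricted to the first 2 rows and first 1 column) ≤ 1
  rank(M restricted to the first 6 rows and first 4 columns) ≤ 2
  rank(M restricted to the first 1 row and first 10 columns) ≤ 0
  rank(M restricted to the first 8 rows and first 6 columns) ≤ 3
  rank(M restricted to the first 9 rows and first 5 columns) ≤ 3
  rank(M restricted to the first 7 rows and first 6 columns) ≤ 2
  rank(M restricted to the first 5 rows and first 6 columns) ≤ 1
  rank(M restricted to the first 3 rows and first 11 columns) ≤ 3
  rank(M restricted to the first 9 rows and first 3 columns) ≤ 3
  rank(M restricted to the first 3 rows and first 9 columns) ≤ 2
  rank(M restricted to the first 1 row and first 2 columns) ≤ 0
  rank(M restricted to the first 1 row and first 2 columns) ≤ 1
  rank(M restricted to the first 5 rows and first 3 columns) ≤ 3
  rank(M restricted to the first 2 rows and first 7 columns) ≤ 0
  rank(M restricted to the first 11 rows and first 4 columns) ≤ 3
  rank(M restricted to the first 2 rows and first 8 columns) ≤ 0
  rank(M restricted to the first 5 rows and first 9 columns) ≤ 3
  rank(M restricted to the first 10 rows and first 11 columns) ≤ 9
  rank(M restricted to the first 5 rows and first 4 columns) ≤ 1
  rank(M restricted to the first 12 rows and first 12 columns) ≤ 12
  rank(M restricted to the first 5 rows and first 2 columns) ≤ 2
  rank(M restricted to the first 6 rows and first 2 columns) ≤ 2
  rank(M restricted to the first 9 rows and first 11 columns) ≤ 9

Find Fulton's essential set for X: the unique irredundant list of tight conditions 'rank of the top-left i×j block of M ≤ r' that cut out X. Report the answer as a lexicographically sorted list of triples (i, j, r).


Reconstructing r_w from the 44 given conditions:

  0  0  0  0  0  0  0  0  0  0  1  1
  0  0  0  0  0  0  0  0  1  1  2  2
  0  0  1  1  1  1  1  1  2  2  3  3
  0  0  1  1  1  1  1  1  2  2  3  4
  0  0  1  1  1  1  2  2  3  3  4  5
  0  0  1  2  2  2  3  3  4  4  5  6
  0  0  1  2  2  2  3  3  4  5  6  7
  0  1  2  3  3  3  4  4  5  6  7  8
  0  1  2  3  3  4  5  5  6  7  8  9
  0  1  2  3  4  5  6  6  7  8  9  10
  0  1  2  3  4  5  6  7  8  9  10  11
  1  2  3  4  5  6  7  8  9  10  11  12

hence w(1..12) = (11, 9, 3, 12, 7, 4, 10, 2, 6, 5, 8, 1).

Fulton essential set (10 of the 45 Rothe cells):

[(1, 10, 0), (2, 8, 0), (4, 8, 1), (4, 10, 2), (5, 6, 1), (7, 2, 0), (7, 6, 2), (7, 8, 3), (9, 5, 3), (11, 1, 0)]


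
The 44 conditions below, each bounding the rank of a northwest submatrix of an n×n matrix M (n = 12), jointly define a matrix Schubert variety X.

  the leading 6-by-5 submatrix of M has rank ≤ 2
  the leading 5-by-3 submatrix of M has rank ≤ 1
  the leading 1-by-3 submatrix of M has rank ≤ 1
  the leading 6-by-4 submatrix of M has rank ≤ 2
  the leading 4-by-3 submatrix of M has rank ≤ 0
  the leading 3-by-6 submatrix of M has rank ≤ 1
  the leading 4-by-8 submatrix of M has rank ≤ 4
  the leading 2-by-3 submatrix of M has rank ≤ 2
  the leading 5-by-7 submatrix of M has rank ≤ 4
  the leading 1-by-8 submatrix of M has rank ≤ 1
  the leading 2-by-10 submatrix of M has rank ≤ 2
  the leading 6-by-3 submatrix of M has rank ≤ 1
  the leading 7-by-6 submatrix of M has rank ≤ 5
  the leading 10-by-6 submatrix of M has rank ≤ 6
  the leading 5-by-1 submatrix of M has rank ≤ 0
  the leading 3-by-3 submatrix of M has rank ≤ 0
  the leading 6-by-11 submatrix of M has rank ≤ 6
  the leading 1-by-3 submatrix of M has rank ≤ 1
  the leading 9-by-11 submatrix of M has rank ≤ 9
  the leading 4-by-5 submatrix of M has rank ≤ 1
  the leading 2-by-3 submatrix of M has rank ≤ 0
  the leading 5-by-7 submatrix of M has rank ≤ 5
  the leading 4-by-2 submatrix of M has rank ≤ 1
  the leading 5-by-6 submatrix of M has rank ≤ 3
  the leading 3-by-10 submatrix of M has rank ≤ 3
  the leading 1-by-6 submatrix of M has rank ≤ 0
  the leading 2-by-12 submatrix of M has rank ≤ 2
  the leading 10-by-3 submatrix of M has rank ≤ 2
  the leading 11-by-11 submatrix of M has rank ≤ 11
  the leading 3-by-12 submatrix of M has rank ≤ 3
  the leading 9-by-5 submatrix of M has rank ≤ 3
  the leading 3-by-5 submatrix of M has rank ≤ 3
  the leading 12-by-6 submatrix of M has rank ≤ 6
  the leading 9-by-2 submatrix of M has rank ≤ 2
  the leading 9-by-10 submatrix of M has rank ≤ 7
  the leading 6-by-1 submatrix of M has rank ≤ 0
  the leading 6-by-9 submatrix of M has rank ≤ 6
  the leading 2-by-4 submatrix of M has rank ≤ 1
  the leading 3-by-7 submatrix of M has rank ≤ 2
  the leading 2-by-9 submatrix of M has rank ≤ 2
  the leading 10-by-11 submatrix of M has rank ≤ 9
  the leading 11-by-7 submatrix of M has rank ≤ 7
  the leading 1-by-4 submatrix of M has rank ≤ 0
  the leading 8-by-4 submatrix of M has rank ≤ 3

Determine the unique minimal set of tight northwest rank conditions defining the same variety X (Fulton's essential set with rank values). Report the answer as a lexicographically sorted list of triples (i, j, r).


Propagating the 44 rank bounds to every northwest block:

  0 | 0 | 0 | 0 | 0 | 0 | 1 | 1 | 1 | 1 | 1 | 1
  0 | 0 | 0 | 1 | 1 | 1 | 2 | 2 | 2 | 2 | 2 | 2
  0 | 0 | 0 | 1 | 1 | 1 | 2 | 3 | 3 | 3 | 3 | 3
  0 | 0 | 0 | 1 | 1 | 2 | 3 | 4 | 4 | 4 | 4 | 4
  0 | 1 | 1 | 2 | 2 | 3 | 4 | 5 | 5 | 5 | 5 | 5
  0 | 1 | 1 | 2 | 2 | 3 | 4 | 5 | 6 | 6 | 6 | 6
  1 | 2 | 2 | 3 | 3 | 4 | 5 | 6 | 7 | 7 | 7 | 7
  1 | 2 | 2 | 3 | 3 | 4 | 5 | 6 | 7 | 7 | 8 | 8
  1 | 2 | 2 | 3 | 3 | 4 | 5 | 6 | 7 | 7 | 8 | 9
  1 | 2 | 2 | 3 | 4 | 5 | 6 | 7 | 8 | 8 | 9 | 10
  1 | 2 | 3 | 4 | 5 | 6 | 7 | 8 | 9 | 9 | 10 | 11
  1 | 2 | 3 | 4 | 5 | 6 | 7 | 8 | 9 | 10 | 11 | 12

hence w(1..12) = (7, 4, 8, 6, 2, 9, 1, 11, 12, 5, 3, 10).

D(w) has 29 cells with 10 SE-corners; essential set:

[(1, 6, 0), (3, 6, 1), (4, 3, 0), (4, 5, 1), (6, 1, 0), (6, 3, 1), (6, 5, 2), (9, 5, 3), (9, 10, 7), (10, 3, 2)]


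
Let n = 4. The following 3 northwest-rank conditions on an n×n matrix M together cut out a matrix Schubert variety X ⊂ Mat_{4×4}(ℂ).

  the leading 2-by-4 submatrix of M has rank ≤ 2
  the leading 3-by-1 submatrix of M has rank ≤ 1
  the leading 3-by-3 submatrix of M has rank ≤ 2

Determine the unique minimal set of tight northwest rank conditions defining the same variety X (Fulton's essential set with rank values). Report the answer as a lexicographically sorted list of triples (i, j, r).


Rank table r_w(4×4) implied by the 3 constraints:

  i=1: 1  1  1  1
  i=2: 1  2  2  2
  i=3: 1  2  2  3
  i=4: 1  2  3  4

hence w(1..4) = (1, 2, 4, 3).

ℓ(w)=1; the 1 essential cell (i,j,r):

[(3, 3, 2)]


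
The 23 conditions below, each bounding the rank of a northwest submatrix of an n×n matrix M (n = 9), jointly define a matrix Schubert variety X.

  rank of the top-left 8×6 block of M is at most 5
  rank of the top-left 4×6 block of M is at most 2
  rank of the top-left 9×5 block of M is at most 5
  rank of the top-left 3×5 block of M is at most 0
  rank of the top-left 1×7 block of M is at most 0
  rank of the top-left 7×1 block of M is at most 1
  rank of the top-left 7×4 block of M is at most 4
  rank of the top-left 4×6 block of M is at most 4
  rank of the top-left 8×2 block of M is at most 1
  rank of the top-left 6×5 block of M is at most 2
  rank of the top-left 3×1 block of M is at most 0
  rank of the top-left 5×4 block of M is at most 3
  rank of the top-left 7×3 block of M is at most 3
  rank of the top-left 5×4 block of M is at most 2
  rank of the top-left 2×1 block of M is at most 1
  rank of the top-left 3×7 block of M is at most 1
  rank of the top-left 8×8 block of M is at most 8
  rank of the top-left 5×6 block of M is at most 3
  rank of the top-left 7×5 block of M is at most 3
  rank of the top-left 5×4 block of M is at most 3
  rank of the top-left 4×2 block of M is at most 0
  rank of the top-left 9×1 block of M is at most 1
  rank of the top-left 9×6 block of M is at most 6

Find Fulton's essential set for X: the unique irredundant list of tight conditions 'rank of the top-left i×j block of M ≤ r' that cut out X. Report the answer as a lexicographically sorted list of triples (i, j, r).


Rank table r_w(9×9) implied by the 23 constraints:

  row 1: 0, 0, 0, 0, 0, 0, 0, 1, 1
  row 2: 0, 0, 0, 0, 0, 1, 1, 2, 2
  row 3: 0, 0, 0, 0, 0, 1, 1, 2, 3
  row 4: 0, 0, 1, 1, 1, 2, 2, 3, 4
  row 5: 1, 1, 2, 2, 2, 3, 3, 4, 5
  row 6: 1, 1, 2, 2, 2, 3, 4, 5, 6
  row 7: 1, 1, 2, 3, 3, 4, 5, 6, 7
  row 8: 1, 1, 2, 3, 4, 5, 6, 7, 8
  row 9: 1, 2, 3, 4, 5, 6, 7, 8, 9

the unique w with this rank table is (8, 6, 9, 3, 1, 7, 4, 5, 2).

Fulton essential set (6 of the 25 Rothe cells):

[(1, 7, 0), (3, 5, 0), (3, 7, 1), (4, 2, 0), (6, 5, 2), (8, 2, 1)]


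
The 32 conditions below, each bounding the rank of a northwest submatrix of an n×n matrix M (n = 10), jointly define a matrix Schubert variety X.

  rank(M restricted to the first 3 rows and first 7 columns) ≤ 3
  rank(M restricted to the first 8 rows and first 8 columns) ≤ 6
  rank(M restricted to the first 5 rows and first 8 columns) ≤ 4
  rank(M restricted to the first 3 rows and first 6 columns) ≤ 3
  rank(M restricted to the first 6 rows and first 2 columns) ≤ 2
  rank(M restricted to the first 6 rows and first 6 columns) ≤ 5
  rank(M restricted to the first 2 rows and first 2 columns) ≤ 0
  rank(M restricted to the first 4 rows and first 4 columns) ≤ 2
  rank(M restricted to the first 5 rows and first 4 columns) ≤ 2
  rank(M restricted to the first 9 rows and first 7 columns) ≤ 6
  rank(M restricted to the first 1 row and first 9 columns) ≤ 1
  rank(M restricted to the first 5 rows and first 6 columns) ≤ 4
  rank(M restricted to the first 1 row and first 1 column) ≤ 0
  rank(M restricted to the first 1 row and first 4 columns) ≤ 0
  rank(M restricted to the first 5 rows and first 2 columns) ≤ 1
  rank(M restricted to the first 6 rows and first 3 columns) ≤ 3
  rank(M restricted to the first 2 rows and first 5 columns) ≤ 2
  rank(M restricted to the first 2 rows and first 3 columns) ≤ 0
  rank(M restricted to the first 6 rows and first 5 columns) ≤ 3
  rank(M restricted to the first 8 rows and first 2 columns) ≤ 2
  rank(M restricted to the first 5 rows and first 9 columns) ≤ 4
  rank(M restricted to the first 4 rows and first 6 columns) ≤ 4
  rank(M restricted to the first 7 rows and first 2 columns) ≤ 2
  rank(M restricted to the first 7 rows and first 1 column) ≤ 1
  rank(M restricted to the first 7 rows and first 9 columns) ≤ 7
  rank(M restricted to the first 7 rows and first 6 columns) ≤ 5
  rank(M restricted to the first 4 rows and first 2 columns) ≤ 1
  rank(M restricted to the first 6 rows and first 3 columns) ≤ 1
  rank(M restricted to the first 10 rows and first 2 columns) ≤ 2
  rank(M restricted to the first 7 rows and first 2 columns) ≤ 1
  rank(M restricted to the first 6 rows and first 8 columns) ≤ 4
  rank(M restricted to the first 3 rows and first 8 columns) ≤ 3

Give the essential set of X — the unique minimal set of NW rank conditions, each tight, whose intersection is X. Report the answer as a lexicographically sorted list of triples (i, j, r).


Rank table r_w(10×10) implied by the 32 constraints:

  i=1: 0 0 0 0 1 1 1 1 1 1
  i=2: 0 0 0 1 2 2 2 2 2 2
  i=3: 1 1 1 2 3 3 3 3 3 3
  i=4: 1 1 1 2 3 4 4 4 4 4
  i=5: 1 1 1 2 3 4 4 4 4 5
  i=6: 1 1 1 2 3 4 4 4 5 6
  i=7: 1 1 2 3 4 5 5 5 6 7
  i=8: 1 2 3 4 5 6 6 6 7 8
  i=9: 1 2 3 4 5 6 6 7 8 9
  i=10: 1 2 3 4 5 6 7 8 9 10

the unique w with this rank table is (5, 4, 1, 6, 10, 9, 3, 2, 8, 7).

Fulton essential set (7 of the 20 Rothe cells):

[(1, 4, 0), (2, 3, 0), (5, 9, 4), (6, 3, 1), (6, 8, 4), (7, 2, 1), (9, 7, 6)]
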